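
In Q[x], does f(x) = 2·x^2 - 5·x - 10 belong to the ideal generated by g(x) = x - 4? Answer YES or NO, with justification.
NO

In Q[x] the ideal (g) consists of all multiples of g, so f ∈ (g) iff g | f, i.e. iff the remainder of f on division by g is 0. Divide f by g (g is monic, so eliminate the leading term of the running remainder at each step):
  leading term 2·x^2: subtract (2·x)·g(x) = 2·x^2 - 8·x, leaving 3·x - 10
  leading term 3·x: subtract (3)·g(x) = 3·x - 12, leaving 2
The remainder r(x) = 2 ≠ 0 (and deg r < deg g), so g ∤ f, i.e. f ∉ (g).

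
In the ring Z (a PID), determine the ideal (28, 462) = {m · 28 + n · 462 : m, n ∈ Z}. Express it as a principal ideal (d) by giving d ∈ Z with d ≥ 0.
In the PID Z, (a, b) is generated by gcd(a, b). Compute gcd(462, 28) with the extended Euclidean algorithm, tracking rows (r, s, t) with s·462 + t·28 = r:
  row A: (462, 1, 0)   [1·462 + 0·28 = 462]
  row B: (28, 0, 1)   [0·462 + 1·28 = 28]
  462 = 16·28 + 14   → row C = row A − 16·row B = (14, 1, −16)   [check: 1·462 − 16·28 = 14]
  28 = 2·14 + 0   → remainder 0, stop. gcd = 14 (last nonzero row C).
So gcd(28, 462) = 14, with Bézout identity 1·462 − 16·28 = 14. Containment (⊇): the Bézout identity exhibits 14 as an element of (28, 462), giving (14) ⊆ (28, 462). Containment (⊆): since 14 | 28 and 14 | 462 (28 = 14·2, 462 = 14·33), every Z-linear combination of 28 and 462 is divisible by 14, so (28, 462) ⊆ (14). Therefore (28, 462) = (14), d = 14.

Final answer: (28, 462) = (14); d = 14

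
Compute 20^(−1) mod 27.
Apply the extended Euclidean algorithm to (27, 20), tracking rows (r, s, t) with s·27 + t·20 = r. Each division r_prev = q·r_cur + r_new produces the new row as (previous row) − q·(current row):
  row A: (27, 1, 0)   [1·27 + 0·20 = 27]
  row B: (20, 0, 1)   [0·27 + 1·20 = 20]
  27 = 1·20 + 7   → row C = row A − 1·row B = (7, 1, −1)   [check: 1·27 − 1·20 = 7]
  20 = 2·7 + 6   → row D = row B − 2·row C = (6, −2, 3)   [check: −2·27 + 3·20 = 6]
  7 = 1·6 + 1   → row E = row C − 1·row D = (1, 3, −4)   [check: 3·27 − 4·20 = 1]
  6 = 6·1 + 0   → remainder 0, stop. gcd = 1 (last nonzero row E).
The gcd is 1, so 20 is invertible mod 27. The last nonzero row gives 3·27 − 4·20 = 1, so t = −4. So 20^(−1) ≡ −4 ≡ 23 (mod 27). Verify: 20 · 23 = 460 ≡ 1 (mod 27). ✓

Final answer: 20^(−1) ≡ 23 (mod 27)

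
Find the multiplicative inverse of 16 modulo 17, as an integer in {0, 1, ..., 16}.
Apply the extended Euclidean algorithm to (17, 16), tracking rows (r, s, t) with s·17 + t·16 = r. Each division r_prev = q·r_cur + r_new produces the new row as (previous row) − q·(current row):
  row A: (17, 1, 0)   [1·17 + 0·16 = 17]
  row B: (16, 0, 1)   [0·17 + 1·16 = 16]
  17 = 1·16 + 1   → row C = row A − 1·row B = (1, 1, −1)   [check: 1·17 − 1·16 = 1]
  16 = 16·1 + 0   → remainder 0, stop. gcd = 1 (last nonzero row C).
The gcd is 1, so 16 is invertible mod 17. The last nonzero row gives 1·17 − 1·16 = 1, so t = −1. So 16^(−1) ≡ −1 ≡ 16 (mod 17). Verify: 16 · 16 = 256 ≡ 1 (mod 17). ✓

Final answer: 16^(−1) ≡ 16 (mod 17)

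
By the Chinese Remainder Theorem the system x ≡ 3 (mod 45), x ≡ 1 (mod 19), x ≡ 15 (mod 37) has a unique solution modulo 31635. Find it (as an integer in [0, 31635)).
The moduli 45, 19, 37 are pairwise coprime, so by the CRT there is a unique solution mod 45·19·37 = 31635.
Solve by successive substitution. Start with x ≡ 3 (mod 45).
  Combine with x ≡ 1 (mod 19): write x = 3 + 45·t and require 3 + 45·t ≡ 1 (mod 19), i.e. 45·t ≡ 1 − 3 ≡ 17 (mod 19). Since 45^(−1) ≡ 11 (mod 19) (45 ≡ 7 (mod 19)), t ≡ 11·17 ≡ 16 (mod 19). So x ≡ 3 + 45·16 = 723 (mod 855).
  Combine with x ≡ 15 (mod 37): write x = 723 + 855·t and require 723 + 855·t ≡ 15 (mod 37), i.e. 855·t ≡ 15 − 723 ≡ 32 (mod 37). Since 855^(−1) ≡ 28 (mod 37) (855 ≡ 4 (mod 37)), t ≡ 28·32 ≡ 8 (mod 37). So x ≡ 723 + 855·8 = 7563 (mod 31635).
Unique solution in [0, 31635): x = 7563.

Final answer: x ≡ 7563 (mod 31635); the representative in [0, 31635) is 7563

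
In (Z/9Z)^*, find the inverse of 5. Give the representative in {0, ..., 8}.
5^(−1) ≡ 2 (mod 9)

Apply the extended Euclidean algorithm to (9, 5), tracking rows (r, s, t) with s·9 + t·5 = r. Each division r_prev = q·r_cur + r_new produces the new row as (previous row) − q·(current row):
  row A: (9, 1, 0)   [1·9 + 0·5 = 9]
  row B: (5, 0, 1)   [0·9 + 1·5 = 5]
  9 = 1·5 + 4   → row C = row A − 1·row B = (4, 1, −1)   [check: 1·9 − 1·5 = 4]
  5 = 1·4 + 1   → row D = row B − 1·row C = (1, −1, 2)   [check: −1·9 + 2·5 = 1]
  4 = 4·1 + 0   → remainder 0, stop. gcd = 1 (last nonzero row D).
The gcd is 1, so 5 is invertible mod 9. The last nonzero row gives −1·9 + 2·5 = 1, so t = 2. So 5^(−1) ≡ 2 (mod 9). Verify: 5 · 2 = 10 ≡ 1 (mod 9). ✓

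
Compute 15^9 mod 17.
15

Use repeated squaring. Binary(9) = 1001. Walk through the bits of the exponent 9 left-to-right: at each bit after the leading one, square the running value, then multiply by 15 if the bit is 1 (always reducing mod 17):
  bit 1 = 1 (leading): start with 15.
  bit 2 = 0: square 15^2 = 225 ≡ 4 (mod 17).
  bit 3 = 0: square 4^2 = 16 (mod 17).
  bit 4 = 1: square 16^2 = 256 ≡ 1; bit is 1, so multiply 1·15 = 15 (mod 17).
Final value: 15^9 ≡ 15 (mod 17).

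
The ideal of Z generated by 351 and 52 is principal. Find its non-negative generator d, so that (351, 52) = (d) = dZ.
In the PID Z, (a, b) is generated by gcd(a, b). Compute gcd(351, 52) with the extended Euclidean algorithm, tracking rows (r, s, t) with s·351 + t·52 = r:
  row A: (351, 1, 0)   [1·351 + 0·52 = 351]
  row B: (52, 0, 1)   [0·351 + 1·52 = 52]
  351 = 6·52 + 39   → row C = row A − 6·row B = (39, 1, −6)   [check: 1·351 − 6·52 = 39]
  52 = 1·39 + 13   → row D = row B − 1·row C = (13, −1, 7)   [check: −1·351 + 7·52 = 13]
  39 = 3·13 + 0   → remainder 0, stop. gcd = 13 (last nonzero row D).
So gcd(351, 52) = 13, with Bézout identity −1·351 + 7·52 = 13. Containment (⊇): the Bézout identity exhibits 13 as an element of (351, 52), giving (13) ⊆ (351, 52). Containment (⊆): since 13 | 351 and 13 | 52 (351 = 13·27, 52 = 13·4), every Z-linear combination of 351 and 52 is divisible by 13, so (351, 52) ⊆ (13). Therefore (351, 52) = (13), d = 13.

Final answer: (351, 52) = (13); d = 13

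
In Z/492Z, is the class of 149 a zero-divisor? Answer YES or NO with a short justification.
gcd(149, 492) = 1, so 149 is a unit in Z/492Z (it has a multiplicative inverse). A unit cannot be a zero-divisor: if 149·b ≡ 0 then multiplying both sides by 149^(−1) gives b ≡ 0. So 149 is not a zero-divisor.

Final answer: NO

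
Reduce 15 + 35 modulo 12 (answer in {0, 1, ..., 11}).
2

Reduce the summands first: 15 ≡ 3, 35 ≡ 11 (mod 12), so 15 + 35 ≡ 3 + 11 (mod 12). 3 + 11 = 14; 14 = 1·12 + 2, so (15 + 35) mod 12 = 2.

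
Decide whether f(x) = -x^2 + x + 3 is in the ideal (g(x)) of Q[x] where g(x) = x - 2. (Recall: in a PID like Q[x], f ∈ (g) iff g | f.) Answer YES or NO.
NO

In Q[x] the ideal (g) consists of all multiples of g, so f ∈ (g) iff g | f, i.e. iff the remainder of f on division by g is 0. Divide f by g (g is monic, so eliminate the leading term of the running remainder at each step):
  leading term -x^2: subtract (-x)·g(x) = -x^2 + 2·x, leaving 3 - x
  leading term -x: subtract (-1)·g(x) = 2 - x, leaving 1
The remainder r(x) = 1 ≠ 0 (and deg r < deg g), so g ∤ f, i.e. f ∉ (g).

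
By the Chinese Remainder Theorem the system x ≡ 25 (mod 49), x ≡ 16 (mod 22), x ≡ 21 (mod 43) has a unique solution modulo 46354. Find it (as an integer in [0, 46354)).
The moduli 49, 22, 43 are pairwise coprime, so by the CRT there is a unique solution mod 49·22·43 = 46354.
Solve by successive substitution. Start with x ≡ 25 (mod 49).
  Combine with x ≡ 16 (mod 22): write x = 25 + 49·t and require 25 + 49·t ≡ 16 (mod 22), i.e. 49·t ≡ 16 − 25 ≡ 13 (mod 22). Since 49^(−1) ≡ 9 (mod 22) (49 ≡ 5 (mod 22)), t ≡ 9·13 ≡ 7 (mod 22). So x ≡ 25 + 49·7 = 368 (mod 1078).
  Combine with x ≡ 21 (mod 43): write x = 368 + 1078·t and require 368 + 1078·t ≡ 21 (mod 43), i.e. 1078·t ≡ 21 − 368 ≡ 40 (mod 43). Since 1078^(−1) ≡ 29 (mod 43) (1078 ≡ 3 (mod 43)), t ≡ 29·40 ≡ 42 (mod 43). So x ≡ 368 + 1078·42 = 45644 (mod 46354).
Unique solution in [0, 46354): x = 45644.

Final answer: x ≡ 45644 (mod 46354); the representative in [0, 46354) is 45644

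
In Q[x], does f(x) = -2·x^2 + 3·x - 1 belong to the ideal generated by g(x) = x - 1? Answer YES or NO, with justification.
In Q[x] the ideal (g) consists of all multiples of g, so f ∈ (g) iff g | f, i.e. iff the remainder of f on division by g is 0. Divide f by g (g is monic, so eliminate the leading term of the running remainder at each step):
  leading term -2·x^2: subtract (-2·x)·g(x) = -2·x^2 + 2·x, leaving x - 1
  leading term x: subtract (1)·g(x) = x - 1, leaving 0
The remainder is 0, so f(x) = g(x) · h(x) with h(x) = 1 - 2·x. Hence g | f, i.e. f ∈ (g).

Final answer: YES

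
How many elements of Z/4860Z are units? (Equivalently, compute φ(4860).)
Z/4860Z has φ(4860) = 1296 units

An element a ∈ Z/4860Z is a unit iff gcd(a, 4860) = 1, so the number of units is φ(4860). φ is multiplicative, with φ(p^e) = p^e − p^(e−1). Factorise 4860 = 2^2 · 3^5 · 5. Then
  φ(4860) = (2^2 − 2^1) · (3^5 − 3^4) · (5 − 1) = 2 · 162 · 4 = 1296.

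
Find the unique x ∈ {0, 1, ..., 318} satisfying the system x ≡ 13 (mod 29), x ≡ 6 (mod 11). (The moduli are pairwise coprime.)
x ≡ 303 (mod 319); the representative in [0, 319) is 303

The moduli 29, 11 are pairwise coprime, so by the CRT there is a unique solution mod 29·11 = 319.
Solve by successive substitution. Start with x ≡ 13 (mod 29).
  Combine with x ≡ 6 (mod 11): write x = 13 + 29·t and require 13 + 29·t ≡ 6 (mod 11), i.e. 29·t ≡ 6 − 13 ≡ 4 (mod 11). Since 29^(−1) ≡ 8 (mod 11) (29 ≡ 7 (mod 11)), t ≡ 8·4 ≡ 10 (mod 11). So x ≡ 13 + 29·10 = 303 (mod 319).
Unique solution in [0, 319): x = 303.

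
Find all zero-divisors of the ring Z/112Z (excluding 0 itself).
nonzero zero-divisors of Z/112Z = {2, 4, 6, 7, 8, 10, 12, 14, 16, 18, 20, 21, 22, 24, 26, 28, 30, 32, 34, 35, 36, 38, 40, 42, 44, 46, 48, 49, 50, 52, 54, 56, 58, 60, 62, 63, 64, 66, 68, 70, 72, 74, 76, 77, 78, 80, 82, 84, 86, 88, 90, 91, 92, 94, 96, 98, 100, 102, 104, 105, 106, 108, 110}

An element a ∈ Z/112Z (with a ≠ 0) is a zero-divisor iff gcd(a, 112) > 1 (because a is a unit precisely when gcd(a, n) = 1, and in Z/nZ every nonzero, non-unit element is a zero-divisor). Scan a = 1, ..., 111 and keep those with gcd(a, 112) > 1:
  gcd(2, 112) = 2, gcd(4, 112) = 4, gcd(6, 112) = 2, gcd(7, 112) = 7, gcd(8, 112) = 8, gcd(10, 112) = 2, gcd(12, 112) = 4, gcd(14, 112) = 14, gcd(16, 112) = 16, gcd(18, 112) = 2, gcd(20, 112) = 4, gcd(21, 112) = 7, gcd(22, 112) = 2, gcd(24, 112) = 8, gcd(26, 112) = 2, gcd(28, 112) = 28, gcd(30, 112) = 2, gcd(32, 112) = 16, gcd(34, 112) = 2, gcd(35, 112) = 7, gcd(36, 112) = 4, gcd(38, 112) = 2, gcd(40, 112) = 8, gcd(42, 112) = 14, gcd(44, 112) = 4, gcd(46, 112) = 2, gcd(48, 112) = 16, gcd(49, 112) = 7, gcd(50, 112) = 2, gcd(52, 112) = 4, gcd(54, 112) = 2, gcd(56, 112) = 56, gcd(58, 112) = 2, gcd(60, 112) = 4, gcd(62, 112) = 2, gcd(63, 112) = 7, gcd(64, 112) = 16, gcd(66, 112) = 2, gcd(68, 112) = 4, gcd(70, 112) = 14, gcd(72, 112) = 8, gcd(74, 112) = 2, gcd(76, 112) = 4, gcd(77, 112) = 7, gcd(78, 112) = 2, gcd(80, 112) = 16, gcd(82, 112) = 2, gcd(84, 112) = 28, gcd(86, 112) = 2, gcd(88, 112) = 8, gcd(90, 112) = 2, gcd(91, 112) = 7, gcd(92, 112) = 4, gcd(94, 112) = 2, gcd(96, 112) = 16, gcd(98, 112) = 14, gcd(100, 112) = 4, gcd(102, 112) = 2, gcd(104, 112) = 8, gcd(105, 112) = 7, gcd(106, 112) = 2, gcd(108, 112) = 4, gcd(110, 112) = 2.
All other a ∈ {1, ..., 111} have gcd(a, 112) = 1 and are units. So the nonzero zero-divisors are exactly the 63 values of a appearing in this scan.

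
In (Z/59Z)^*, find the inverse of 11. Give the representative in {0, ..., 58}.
Apply the extended Euclidean algorithm to (59, 11), tracking rows (r, s, t) with s·59 + t·11 = r. Each division r_prev = q·r_cur + r_new produces the new row as (previous row) − q·(current row):
  row A: (59, 1, 0)   [1·59 + 0·11 = 59]
  row B: (11, 0, 1)   [0·59 + 1·11 = 11]
  59 = 5·11 + 4   → row C = row A − 5·row B = (4, 1, −5)   [check: 1·59 − 5·11 = 4]
  11 = 2·4 + 3   → row D = row B − 2·row C = (3, −2, 11)   [check: −2·59 + 11·11 = 3]
  4 = 1·3 + 1   → row E = row C − 1·row D = (1, 3, −16)   [check: 3·59 − 16·11 = 1]
  3 = 3·1 + 0   → remainder 0, stop. gcd = 1 (last nonzero row E).
The gcd is 1, so 11 is invertible mod 59. The last nonzero row gives 3·59 − 16·11 = 1, so t = −16. So 11^(−1) ≡ −16 ≡ 43 (mod 59). Verify: 11 · 43 = 473 ≡ 1 (mod 59). ✓

Final answer: 11^(−1) ≡ 43 (mod 59)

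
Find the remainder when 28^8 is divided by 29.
1

Use repeated squaring. Binary(8) = 1000. Walk through the bits of the exponent 8 left-to-right: at each bit after the leading one, square the running value, then multiply by 28 if the bit is 1 (always reducing mod 29):
  bit 1 = 1 (leading): start with 28.
  bit 2 = 0: square 28^2 = 784 ≡ 1 (mod 29).
  bit 3 = 0: square 1^2 = 1 (mod 29).
  bit 4 = 0: square 1^2 = 1 (mod 29).
Final value: 28^8 ≡ 1 (mod 29).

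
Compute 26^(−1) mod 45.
Apply the extended Euclidean algorithm to (45, 26), tracking rows (r, s, t) with s·45 + t·26 = r. Each division r_prev = q·r_cur + r_new produces the new row as (previous row) − q·(current row):
  row A: (45, 1, 0)   [1·45 + 0·26 = 45]
  row B: (26, 0, 1)   [0·45 + 1·26 = 26]
  45 = 1·26 + 19   → row C = row A − 1·row B = (19, 1, −1)   [check: 1·45 − 1·26 = 19]
  26 = 1·19 + 7   → row D = row B − 1·row C = (7, −1, 2)   [check: −1·45 + 2·26 = 7]
  19 = 2·7 + 5   → row E = row C − 2·row D = (5, 3, −5)   [check: 3·45 − 5·26 = 5]
  7 = 1·5 + 2   → row F = row D − 1·row E = (2, −4, 7)   [check: −4·45 + 7·26 = 2]
  5 = 2·2 + 1   → row G = row E − 2·row F = (1, 11, −19)   [check: 11·45 − 19·26 = 1]
  2 = 2·1 + 0   → remainder 0, stop. gcd = 1 (last nonzero row G).
The gcd is 1, so 26 is invertible mod 45. The last nonzero row gives 11·45 − 19·26 = 1, so t = −19. So 26^(−1) ≡ −19 ≡ 26 (mod 45). Verify: 26 · 26 = 676 ≡ 1 (mod 45). ✓

Final answer: 26^(−1) ≡ 26 (mod 45)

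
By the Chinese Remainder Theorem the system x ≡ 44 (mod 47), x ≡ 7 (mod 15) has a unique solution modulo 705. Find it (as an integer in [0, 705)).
x ≡ 232 (mod 705); the representative in [0, 705) is 232

The moduli 47, 15 are pairwise coprime, so by the CRT there is a unique solution mod 47·15 = 705.
Solve by successive substitution. Start with x ≡ 44 (mod 47).
  Combine with x ≡ 7 (mod 15): write x = 44 + 47·t and require 44 + 47·t ≡ 7 (mod 15), i.e. 47·t ≡ 7 − 44 ≡ 8 (mod 15). Since 47^(−1) ≡ 8 (mod 15) (47 ≡ 2 (mod 15)), t ≡ 8·8 ≡ 4 (mod 15). So x ≡ 44 + 47·4 = 232 (mod 705).
Unique solution in [0, 705): x = 232.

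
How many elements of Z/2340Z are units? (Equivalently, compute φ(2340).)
An element a ∈ Z/2340Z is a unit iff gcd(a, 2340) = 1, so the number of units is φ(2340). φ is multiplicative, with φ(p^e) = p^e − p^(e−1). Factorise 2340 = 2^2 · 3^2 · 5 · 13. Then
  φ(2340) = (2^2 − 2^1) · (3^2 − 3^1) · (5 − 1) · (13 − 1) = 2 · 6 · 4 · 12 = 576.

Final answer: Z/2340Z has φ(2340) = 576 units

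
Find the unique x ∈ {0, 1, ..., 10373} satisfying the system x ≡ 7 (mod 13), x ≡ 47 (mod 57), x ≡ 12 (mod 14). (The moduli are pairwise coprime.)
x ≡ 9224 (mod 10374); the representative in [0, 10374) is 9224

The moduli 13, 57, 14 are pairwise coprime, so by the CRT there is a unique solution mod 13·57·14 = 10374.
Solve by successive substitution. Start with x ≡ 7 (mod 13).
  Combine with x ≡ 47 (mod 57): write x = 7 + 13·t and require 7 + 13·t ≡ 47 (mod 57), i.e. 13·t ≡ 47 − 7 ≡ 40 (mod 57). Since 13^(−1) ≡ 22 (mod 57), t ≡ 22·40 ≡ 25 (mod 57). So x ≡ 7 + 13·25 = 332 (mod 741).
  Combine with x ≡ 12 (mod 14): write x = 332 + 741·t and require 332 + 741·t ≡ 12 (mod 14), i.e. 741·t ≡ 12 − 332 ≡ 2 (mod 14). Since 741^(−1) ≡ 13 (mod 14) (741 ≡ 13 (mod 14)), t ≡ 13·2 ≡ 12 (mod 14). So x ≡ 332 + 741·12 = 9224 (mod 10374).
Unique solution in [0, 10374): x = 9224.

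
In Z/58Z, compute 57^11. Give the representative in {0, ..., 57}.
57

Use repeated squaring. Binary(11) = 1011. Walk through the bits of the exponent 11 left-to-right: at each bit after the leading one, square the running value, then multiply by 57 if the bit is 1 (always reducing mod 58):
  bit 1 = 1 (leading): start with 57.
  bit 2 = 0: square 57^2 = 3249 ≡ 1 (mod 58).
  bit 3 = 1: square 1^2 = 1; bit is 1, so multiply 1·57 = 57 (mod 58).
  bit 4 = 1: square 57^2 = 3249 ≡ 1; bit is 1, so multiply 1·57 = 57 (mod 58).
Final value: 57^11 ≡ 57 (mod 58).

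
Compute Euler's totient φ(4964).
φ is multiplicative, with φ(p^e) = p^e − p^(e−1). Factorise 4964 = 2^2 · 17 · 73. Then
  φ(4964) = (2^2 − 2^1) · (17 − 1) · (73 − 1) = 2 · 16 · 72 = 2304.

Final answer: φ(4964) = 2304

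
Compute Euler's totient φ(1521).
φ(1521) = 936

φ is multiplicative, with φ(p^e) = p^e − p^(e−1). Factorise 1521 = 3^2 · 13^2. Then
  φ(1521) = (3^2 − 3^1) · (13^2 − 13^1) = 6 · 156 = 936.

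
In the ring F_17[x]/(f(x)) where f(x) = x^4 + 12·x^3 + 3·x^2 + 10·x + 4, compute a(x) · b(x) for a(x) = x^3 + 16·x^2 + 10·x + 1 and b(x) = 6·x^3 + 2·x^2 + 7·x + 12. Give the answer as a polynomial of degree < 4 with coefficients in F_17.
Multiply as integer polynomials: a · b = 6·x^6 + 98·x^5 + 99·x^4 + 150·x^3 + 264·x^2 + 127·x + 12. Reducing coefficients mod 17: a · b ≡ 6·x^6 + 13·x^5 + 14·x^4 + 14·x^3 + 9·x^2 + 8·x + 12. Now divide by f(x) = x^4 + 12·x^3 + 3·x^2 + 10·x + 4 in F_17[x], eliminating the leading term at each step:
  leading term 6·x^6: subtract (6·x^2)·f(x) = 6·x^6 + 4·x^5 + x^4 + 9·x^3 + 7·x^2, leaving 9·x^5 + 13·x^4 + 5·x^3 + 2·x^2 + 8·x + 12 (coefficients mod 17)
  leading term 9·x^5: subtract (9·x)·f(x) = 9·x^5 + 6·x^4 + 10·x^3 + 5·x^2 + 2·x, leaving 7·x^4 + 12·x^3 + 14·x^2 + 6·x + 12 (coefficients mod 17)
  leading term 7·x^4: subtract (7)·f(x) = 7·x^4 + 16·x^3 + 4·x^2 + 2·x + 11, leaving 13·x^3 + 10·x^2 + 4·x + 1 (coefficients mod 17)
The degree is now < 4, so this is the remainder. Hence a · b ≡ 13·x^3 + 10·x^2 + 4·x + 1 in F_17[x]/(f).

Final answer: a · b ≡ 13·x^3 + 10·x^2 + 4·x + 1 (mod f(x))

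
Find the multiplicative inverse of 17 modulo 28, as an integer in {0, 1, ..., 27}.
17^(−1) ≡ 5 (mod 28)

Apply the extended Euclidean algorithm to (28, 17), tracking rows (r, s, t) with s·28 + t·17 = r. Each division r_prev = q·r_cur + r_new produces the new row as (previous row) − q·(current row):
  row A: (28, 1, 0)   [1·28 + 0·17 = 28]
  row B: (17, 0, 1)   [0·28 + 1·17 = 17]
  28 = 1·17 + 11   → row C = row A − 1·row B = (11, 1, −1)   [check: 1·28 − 1·17 = 11]
  17 = 1·11 + 6   → row D = row B − 1·row C = (6, −1, 2)   [check: −1·28 + 2·17 = 6]
  11 = 1·6 + 5   → row E = row C − 1·row D = (5, 2, −3)   [check: 2·28 − 3·17 = 5]
  6 = 1·5 + 1   → row F = row D − 1·row E = (1, −3, 5)   [check: −3·28 + 5·17 = 1]
  5 = 5·1 + 0   → remainder 0, stop. gcd = 1 (last nonzero row F).
The gcd is 1, so 17 is invertible mod 28. The last nonzero row gives −3·28 + 5·17 = 1, so t = 5. So 17^(−1) ≡ 5 (mod 28). Verify: 17 · 5 = 85 ≡ 1 (mod 28). ✓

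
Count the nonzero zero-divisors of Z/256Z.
Z/256Z has 127 nonzero zero-divisors

In Z/256Z each nonzero element is either a unit (gcd with 256 is 1) or a zero-divisor (gcd > 1). The number of units is φ(256): factorise 256 = 2^8, so φ(256) = (2^8 − 2^7) = 128 = 128. The nonzero elements number 256 − 1 = 255. Hence the nonzero zero-divisors number 255 − 128 = 127.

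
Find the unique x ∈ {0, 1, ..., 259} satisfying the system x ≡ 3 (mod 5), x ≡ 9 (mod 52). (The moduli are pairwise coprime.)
x ≡ 113 (mod 260); the representative in [0, 260) is 113

The moduli 5, 52 are pairwise coprime, so by the CRT there is a unique solution mod 5·52 = 260.
Solve by successive substitution. Start with x ≡ 3 (mod 5).
  Combine with x ≡ 9 (mod 52): write x = 3 + 5·t and require 3 + 5·t ≡ 9 (mod 52), i.e. 5·t ≡ 9 − 3 ≡ 6 (mod 52). Since 5^(−1) ≡ 21 (mod 52), t ≡ 21·6 ≡ 22 (mod 52). So x ≡ 3 + 5·22 = 113 (mod 260).
Unique solution in [0, 260): x = 113.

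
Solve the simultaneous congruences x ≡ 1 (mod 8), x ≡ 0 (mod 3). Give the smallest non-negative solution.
The moduli 8, 3 are pairwise coprime, so by the CRT there is a unique solution mod 8·3 = 24.
Solve by successive substitution. Start with x ≡ 1 (mod 8).
  Combine with x ≡ 0 (mod 3): write x = 1 + 8·t and require 1 + 8·t ≡ 0 (mod 3), i.e. 8·t ≡ 0 − 1 ≡ 2 (mod 3). Since 8^(−1) ≡ 2 (mod 3) (8 ≡ 2 (mod 3)), t ≡ 2·2 ≡ 1 (mod 3). So x ≡ 1 + 8·1 = 9 (mod 24).
Unique solution in [0, 24): x = 9.

Final answer: x ≡ 9 (mod 24); the representative in [0, 24) is 9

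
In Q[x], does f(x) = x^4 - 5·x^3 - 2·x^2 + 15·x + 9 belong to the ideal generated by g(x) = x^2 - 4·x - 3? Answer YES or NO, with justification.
YES

In Q[x] the ideal (g) consists of all multiples of g, so f ∈ (g) iff g | f, i.e. iff the remainder of f on division by g is 0. Divide f by g (g is monic, so eliminate the leading term of the running remainder at each step):
  leading term x^4: subtract (x^2)·g(x) = x^4 - 4·x^3 - 3·x^2, leaving -x^3 + x^2 + 15·x + 9
  leading term -x^3: subtract (-x)·g(x) = -x^3 + 4·x^2 + 3·x, leaving -3·x^2 + 12·x + 9
  leading term -3·x^2: subtract (-3)·g(x) = -3·x^2 + 12·x + 9, leaving 0
The remainder is 0, so f(x) = g(x) · h(x) with h(x) = x^2 - x - 3. Hence g | f, i.e. f ∈ (g).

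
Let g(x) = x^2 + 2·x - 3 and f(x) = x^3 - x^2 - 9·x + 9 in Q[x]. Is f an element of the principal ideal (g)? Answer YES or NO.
YES

In Q[x] the ideal (g) consists of all multiples of g, so f ∈ (g) iff g | f, i.e. iff the remainder of f on division by g is 0. Divide f by g (g is monic, so eliminate the leading term of the running remainder at each step):
  leading term x^3: subtract (x)·g(x) = x^3 + 2·x^2 - 3·x, leaving -3·x^2 - 6·x + 9
  leading term -3·x^2: subtract (-3)·g(x) = -3·x^2 - 6·x + 9, leaving 0
The remainder is 0, so f(x) = g(x) · h(x) with h(x) = x - 3. Hence g | f, i.e. f ∈ (g).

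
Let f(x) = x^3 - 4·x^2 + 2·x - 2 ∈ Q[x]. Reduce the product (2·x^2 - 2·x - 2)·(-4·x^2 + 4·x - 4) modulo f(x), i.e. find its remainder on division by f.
a · b ≡ -56·x^2 + 16·x - 24 (mod f(x))

First multiply in Q[x] without reducing: a · b = -8·x^4 + 16·x^3 - 8·x^2 + 8. Now divide by f(x) = x^3 - 4·x^2 + 2·x - 2, eliminating the leading term at each step:
  leading term -8·x^4: subtract (-8·x)·f(x) = -8·x^4 + 32·x^3 - 16·x^2 + 16·x, leaving -16·x^3 + 8·x^2 - 16·x + 8
  leading term -16·x^3: subtract (-16)·f(x) = -16·x^3 + 64·x^2 - 32·x + 32, leaving -56·x^2 + 16·x - 24
The degree is now < 3, so this is the remainder. Hence a · b ≡ -56·x^2 + 16·x - 24 in Q[x]/(f).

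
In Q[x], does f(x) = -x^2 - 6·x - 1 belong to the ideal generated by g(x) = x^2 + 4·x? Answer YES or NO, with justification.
NO

In Q[x] the ideal (g) consists of all multiples of g, so f ∈ (g) iff g | f, i.e. iff the remainder of f on division by g is 0. Divide f by g (g is monic, so eliminate the leading term of the running remainder at each step):
  leading term -x^2: subtract (-1)·g(x) = -x^2 - 4·x, leaving -2·x - 1
The remainder r(x) = -2·x - 1 ≠ 0 (and deg r < deg g), so g ∤ f, i.e. f ∉ (g).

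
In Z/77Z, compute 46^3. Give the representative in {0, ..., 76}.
Use repeated squaring. Binary(3) = 11. Walk through the bits of the exponent 3 left-to-right: at each bit after the leading one, square the running value, then multiply by 46 if the bit is 1 (always reducing mod 77):
  bit 1 = 1 (leading): start with 46.
  bit 2 = 1: square 46^2 = 2116 ≡ 37; bit is 1, so multiply 37·46 = 1702 ≡ 8 (mod 77).
Final value: 46^3 ≡ 8 (mod 77).

Final answer: 8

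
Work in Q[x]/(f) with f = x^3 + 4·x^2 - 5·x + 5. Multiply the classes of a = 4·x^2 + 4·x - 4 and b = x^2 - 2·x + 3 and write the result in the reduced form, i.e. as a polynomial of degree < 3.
First multiply in Q[x] without reducing: a · b = 4·x^4 - 4·x^3 + 20·x - 12. Now divide by f(x) = x^3 + 4·x^2 - 5·x + 5, eliminating the leading term at each step:
  leading term 4·x^4: subtract (4·x)·f(x) = 4·x^4 + 16·x^3 - 20·x^2 + 20·x, leaving -20·x^3 + 20·x^2 - 12
  leading term -20·x^3: subtract (-20)·f(x) = -20·x^3 - 80·x^2 + 100·x - 100, leaving 100·x^2 - 100·x + 88
The degree is now < 3, so this is the remainder. Hence a · b ≡ 100·x^2 - 100·x + 88 in Q[x]/(f).

Final answer: a · b ≡ 100·x^2 - 100·x + 88 (mod f(x))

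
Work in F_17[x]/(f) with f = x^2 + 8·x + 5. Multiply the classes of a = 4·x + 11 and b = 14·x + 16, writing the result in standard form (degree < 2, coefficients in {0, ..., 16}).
Multiply as integer polynomials: a · b = 56·x^2 + 218·x + 176. Reducing coefficients mod 17: a · b ≡ 5·x^2 + 14·x + 6. Now divide by f(x) = x^2 + 8·x + 5 in F_17[x], eliminating the leading term at each step:
  leading term 5·x^2: subtract (5)·f(x) = 5·x^2 + 6·x + 8, leaving 8·x + 15 (coefficients mod 17)
The degree is now < 2, so this is the remainder. Hence a · b ≡ 8·x + 15 in F_17[x]/(f).

Final answer: a · b ≡ 8·x + 15 (mod f(x))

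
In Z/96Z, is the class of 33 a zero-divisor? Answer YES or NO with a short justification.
gcd(33, 96) = 3 > 1, so 33 is not a unit in Z/96Z. In Z/nZ every nonzero non-unit is a zero-divisor: explicitly, take b = 96/gcd = 32 ≠ 0 (mod 96); then 33·32 = 1056 = 11·96, i.e. 33·32 ≡ 0 (mod 96). So 33 is a zero-divisor.

Final answer: YES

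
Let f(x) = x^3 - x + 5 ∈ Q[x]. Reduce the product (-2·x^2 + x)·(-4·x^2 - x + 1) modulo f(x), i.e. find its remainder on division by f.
First multiply in Q[x] without reducing: a · b = 8·x^4 - 2·x^3 - 3·x^2 + x. Now divide by f(x) = x^3 - x + 5, eliminating the leading term at each step:
  leading term 8·x^4: subtract (8·x)·f(x) = 8·x^4 - 8·x^2 + 40·x, leaving -2·x^3 + 5·x^2 - 39·x
  leading term -2·x^3: subtract (-2)·f(x) = -2·x^3 + 2·x - 10, leaving 5·x^2 - 41·x + 10
The degree is now < 3, so this is the remainder. Hence a · b ≡ 5·x^2 - 41·x + 10 in Q[x]/(f).

Final answer: a · b ≡ 5·x^2 - 41·x + 10 (mod f(x))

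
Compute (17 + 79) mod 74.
Reduce the summands first: 79 ≡ 5 (mod 74), so 17 + 79 ≡ 17 + 5 (mod 74). 17 + 5 = 22; 22 = 0·74 + 22, so (17 + 79) mod 74 = 22.

Final answer: 22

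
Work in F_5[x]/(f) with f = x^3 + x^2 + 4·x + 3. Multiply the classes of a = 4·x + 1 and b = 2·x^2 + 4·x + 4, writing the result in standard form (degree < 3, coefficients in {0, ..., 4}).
Multiply as integer polynomials: a · b = 8·x^3 + 18·x^2 + 20·x + 4. Reducing coefficients mod 5: a · b ≡ 3·x^3 + 3·x^2 + 4. Now divide by f(x) = x^3 + x^2 + 4·x + 3 in F_5[x], eliminating the leading term at each step:
  leading term 3·x^3: subtract (3)·f(x) = 3·x^3 + 3·x^2 + 2·x + 4, leaving 3·x (coefficients mod 5)
The degree is now < 3, so this is the remainder. Hence a · b ≡ 3·x in F_5[x]/(f).

Final answer: a · b ≡ 3·x (mod f(x))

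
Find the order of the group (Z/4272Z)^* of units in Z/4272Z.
(Z/4272Z)^* consists of the classes a with gcd(a, 4272) = 1, so its order is φ(4272). φ is multiplicative, with φ(p^e) = p^e − p^(e−1). Factorise 4272 = 2^4 · 3 · 89. Then
  φ(4272) = (2^4 − 2^3) · (3 − 1) · (89 − 1) = 8 · 2 · 88 = 1408.
Thus |(Z/4272Z)^*| = 1408.

Final answer: |(Z/4272Z)^*| = 1408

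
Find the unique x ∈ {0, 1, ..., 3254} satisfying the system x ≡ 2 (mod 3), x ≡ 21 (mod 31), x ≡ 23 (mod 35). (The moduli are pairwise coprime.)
x ≡ 548 (mod 3255); the representative in [0, 3255) is 548

The moduli 3, 31, 35 are pairwise coprime, so by the CRT there is a unique solution mod 3·31·35 = 3255.
Solve by successive substitution. Start with x ≡ 2 (mod 3).
  Combine with x ≡ 21 (mod 31): write x = 2 + 3·t and require 2 + 3·t ≡ 21 (mod 31), i.e. 3·t ≡ 21 − 2 ≡ 19 (mod 31). Since 3^(−1) ≡ 21 (mod 31), t ≡ 21·19 ≡ 27 (mod 31). So x ≡ 2 + 3·27 = 83 (mod 93).
  Combine with x ≡ 23 (mod 35): write x = 83 + 93·t and require 83 + 93·t ≡ 23 (mod 35), i.e. 93·t ≡ 23 − 83 ≡ 10 (mod 35). Since 93^(−1) ≡ 32 (mod 35) (93 ≡ 23 (mod 35)), t ≡ 32·10 ≡ 5 (mod 35). So x ≡ 83 + 93·5 = 548 (mod 3255).
Unique solution in [0, 3255): x = 548.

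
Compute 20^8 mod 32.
Use repeated squaring. Binary(8) = 1000. Walk through the bits of the exponent 8 left-to-right: at each bit after the leading one, square the running value, then multiply by 20 if the bit is 1 (always reducing mod 32):
  bit 1 = 1 (leading): start with 20.
  bit 2 = 0: square 20^2 = 400 ≡ 16 (mod 32).
  bit 3 = 0: square 16^2 = 256 ≡ 0 (mod 32).
  bit 4 = 0: square 0^2 = 0 (mod 32).
Final value: 20^8 ≡ 0 (mod 32).

Final answer: 0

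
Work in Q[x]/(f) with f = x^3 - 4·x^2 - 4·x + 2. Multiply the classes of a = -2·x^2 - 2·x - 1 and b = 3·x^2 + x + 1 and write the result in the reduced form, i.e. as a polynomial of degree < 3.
First multiply in Q[x] without reducing: a · b = -6·x^4 - 8·x^3 - 7·x^2 - 3·x - 1. Now divide by f(x) = x^3 - 4·x^2 - 4·x + 2, eliminating the leading term at each step:
  leading term -6·x^4: subtract (-6·x)·f(x) = -6·x^4 + 24·x^3 + 24·x^2 - 12·x, leaving -32·x^3 - 31·x^2 + 9·x - 1
  leading term -32·x^3: subtract (-32)·f(x) = -32·x^3 + 128·x^2 + 128·x - 64, leaving -159·x^2 - 119·x + 63
The degree is now < 3, so this is the remainder. Hence a · b ≡ -159·x^2 - 119·x + 63 in Q[x]/(f).

Final answer: a · b ≡ -159·x^2 - 119·x + 63 (mod f(x))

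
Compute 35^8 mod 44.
Use repeated squaring. Binary(8) = 1000. Walk through the bits of the exponent 8 left-to-right: at each bit after the leading one, square the running value, then multiply by 35 if the bit is 1 (always reducing mod 44):
  bit 1 = 1 (leading): start with 35.
  bit 2 = 0: square 35^2 = 1225 ≡ 37 (mod 44).
  bit 3 = 0: square 37^2 = 1369 ≡ 5 (mod 44).
  bit 4 = 0: square 5^2 = 25 (mod 44).
Final value: 35^8 ≡ 25 (mod 44).

Final answer: 25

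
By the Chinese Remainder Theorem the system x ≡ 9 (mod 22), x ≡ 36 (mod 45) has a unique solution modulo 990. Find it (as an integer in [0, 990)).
x ≡ 801 (mod 990); the representative in [0, 990) is 801

The moduli 22, 45 are pairwise coprime, so by the CRT there is a unique solution mod 22·45 = 990.
Solve by successive substitution. Start with x ≡ 9 (mod 22).
  Combine with x ≡ 36 (mod 45): write x = 9 + 22·t and require 9 + 22·t ≡ 36 (mod 45), i.e. 22·t ≡ 36 − 9 ≡ 27 (mod 45). Since 22^(−1) ≡ 43 (mod 45), t ≡ 43·27 ≡ 36 (mod 45). So x ≡ 9 + 22·36 = 801 (mod 990).
Unique solution in [0, 990): x = 801.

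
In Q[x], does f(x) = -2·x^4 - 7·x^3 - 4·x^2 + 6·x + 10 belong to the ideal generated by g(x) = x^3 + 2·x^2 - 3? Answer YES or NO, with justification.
In Q[x] the ideal (g) consists of all multiples of g, so f ∈ (g) iff g | f, i.e. iff the remainder of f on division by g is 0. Divide f by g (g is monic, so eliminate the leading term of the running remainder at each step):
  leading term -2·x^4: subtract (-2·x)·g(x) = -2·x^4 - 4·x^3 + 6·x, leaving -3·x^3 - 4·x^2 + 10
  leading term -3·x^3: subtract (-3)·g(x) = -3·x^3 - 6·x^2 + 9, leaving 2·x^2 + 1
The remainder r(x) = 2·x^2 + 1 ≠ 0 (and deg r < deg g), so g ∤ f, i.e. f ∉ (g).

Final answer: NO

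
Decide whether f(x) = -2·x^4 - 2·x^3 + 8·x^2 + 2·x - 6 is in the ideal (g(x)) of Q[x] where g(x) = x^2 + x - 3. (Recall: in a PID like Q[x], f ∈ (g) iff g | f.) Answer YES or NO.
In Q[x] the ideal (g) consists of all multiples of g, so f ∈ (g) iff g | f, i.e. iff the remainder of f on division by g is 0. Divide f by g (g is monic, so eliminate the leading term of the running remainder at each step):
  leading term -2·x^4: subtract (-2·x^2)·g(x) = -2·x^4 - 2·x^3 + 6·x^2, leaving 2·x^2 + 2·x - 6
  leading term 2·x^2: subtract (2)·g(x) = 2·x^2 + 2·x - 6, leaving 0
The remainder is 0, so f(x) = g(x) · h(x) with h(x) = 2 - 2·x^2. Hence g | f, i.e. f ∈ (g).

Final answer: YES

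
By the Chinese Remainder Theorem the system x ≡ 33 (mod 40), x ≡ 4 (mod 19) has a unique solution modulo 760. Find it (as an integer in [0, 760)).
x ≡ 593 (mod 760); the representative in [0, 760) is 593

The moduli 40, 19 are pairwise coprime, so by the CRT there is a unique solution mod 40·19 = 760.
Solve by successive substitution. Start with x ≡ 33 (mod 40).
  Combine with x ≡ 4 (mod 19): write x = 33 + 40·t and require 33 + 40·t ≡ 4 (mod 19), i.e. 40·t ≡ 4 − 33 ≡ 9 (mod 19). Since 40^(−1) ≡ 10 (mod 19) (40 ≡ 2 (mod 19)), t ≡ 10·9 ≡ 14 (mod 19). So x ≡ 33 + 40·14 = 593 (mod 760).
Unique solution in [0, 760): x = 593.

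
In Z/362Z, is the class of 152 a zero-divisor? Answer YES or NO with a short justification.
gcd(152, 362) = 2 > 1, so 152 is not a unit in Z/362Z. In Z/nZ every nonzero non-unit is a zero-divisor: explicitly, take b = 362/gcd = 181 ≠ 0 (mod 362); then 152·181 = 27512 = 76·362, i.e. 152·181 ≡ 0 (mod 362). So 152 is a zero-divisor.

Final answer: YES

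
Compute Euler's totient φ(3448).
φ is multiplicative, with φ(p^e) = p^e − p^(e−1). Factorise 3448 = 2^3 · 431. Then
  φ(3448) = (2^3 − 2^2) · (431 − 1) = 4 · 430 = 1720.

Final answer: φ(3448) = 1720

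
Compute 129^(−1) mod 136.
Apply the extended Euclidean algorithm to (136, 129), tracking rows (r, s, t) with s·136 + t·129 = r. Each division r_prev = q·r_cur + r_new produces the new row as (previous row) − q·(current row):
  row A: (136, 1, 0)   [1·136 + 0·129 = 136]
  row B: (129, 0, 1)   [0·136 + 1·129 = 129]
  136 = 1·129 + 7   → row C = row A − 1·row B = (7, 1, −1)   [check: 1·136 − 1·129 = 7]
  129 = 18·7 + 3   → row D = row B − 18·row C = (3, −18, 19)   [check: −18·136 + 19·129 = 3]
  7 = 2·3 + 1   → row E = row C − 2·row D = (1, 37, −39)   [check: 37·136 − 39·129 = 1]
  3 = 3·1 + 0   → remainder 0, stop. gcd = 1 (last nonzero row E).
The gcd is 1, so 129 is invertible mod 136. The last nonzero row gives 37·136 − 39·129 = 1, so t = −39. So 129^(−1) ≡ −39 ≡ 97 (mod 136). Verify: 129 · 97 = 12513 ≡ 1 (mod 136). ✓

Final answer: 129^(−1) ≡ 97 (mod 136)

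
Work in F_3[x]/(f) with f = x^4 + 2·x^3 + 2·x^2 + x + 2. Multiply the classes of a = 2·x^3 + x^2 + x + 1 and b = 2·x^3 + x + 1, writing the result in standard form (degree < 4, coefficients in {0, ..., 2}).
Multiply as integer polynomials: a · b = 4·x^6 + 2·x^5 + 4·x^4 + 5·x^3 + 2·x^2 + 2·x + 1. Reducing coefficients mod 3: a · b ≡ x^6 + 2·x^5 + x^4 + 2·x^3 + 2·x^2 + 2·x + 1. Now divide by f(x) = x^4 + 2·x^3 + 2·x^2 + x + 2 in F_3[x], eliminating the leading term at each step:
  leading term x^6: subtract (x^2)·f(x) = x^6 + 2·x^5 + 2·x^4 + x^3 + 2·x^2, leaving 2·x^4 + x^3 + 2·x + 1 (coefficients mod 3)
  leading term 2·x^4: subtract (2)·f(x) = 2·x^4 + x^3 + x^2 + 2·x + 1, leaving 2·x^2 (coefficients mod 3)
The degree is now < 4, so this is the remainder. Hence a · b ≡ 2·x^2 in F_3[x]/(f).

Final answer: a · b ≡ 2·x^2 (mod f(x))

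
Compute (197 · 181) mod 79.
Reduce the factors first: 197 ≡ 39, 181 ≡ 23 (mod 79), so 197 · 181 ≡ 39 · 23 (mod 79). 39 · 23 = 897. Dividing by 79: 897 = 11·79 + 28. So (197 · 181) mod 79 = 28.

Final answer: 28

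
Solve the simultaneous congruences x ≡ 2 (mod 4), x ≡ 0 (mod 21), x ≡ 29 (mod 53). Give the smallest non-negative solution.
x ≡ 294 (mod 4452); the representative in [0, 4452) is 294

The moduli 4, 21, 53 are pairwise coprime, so by the CRT there is a unique solution mod 4·21·53 = 4452.
Solve by successive substitution. Start with x ≡ 2 (mod 4).
  Combine with x ≡ 0 (mod 21): write x = 2 + 4·t and require 2 + 4·t ≡ 0 (mod 21), i.e. 4·t ≡ 0 − 2 ≡ 19 (mod 21). Since 4^(−1) ≡ 16 (mod 21), t ≡ 16·19 ≡ 10 (mod 21). So x ≡ 2 + 4·10 = 42 (mod 84).
  Combine with x ≡ 29 (mod 53): write x = 42 + 84·t and require 42 + 84·t ≡ 29 (mod 53), i.e. 84·t ≡ 29 − 42 ≡ 40 (mod 53). Since 84^(−1) ≡ 12 (mod 53) (84 ≡ 31 (mod 53)), t ≡ 12·40 ≡ 3 (mod 53). So x ≡ 42 + 84·3 = 294 (mod 4452).
Unique solution in [0, 4452): x = 294.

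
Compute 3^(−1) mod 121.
3^(−1) ≡ 81 (mod 121)

Apply the extended Euclidean algorithm to (121, 3), tracking rows (r, s, t) with s·121 + t·3 = r. Each division r_prev = q·r_cur + r_new produces the new row as (previous row) − q·(current row):
  row A: (121, 1, 0)   [1·121 + 0·3 = 121]
  row B: (3, 0, 1)   [0·121 + 1·3 = 3]
  121 = 40·3 + 1   → row C = row A − 40·row B = (1, 1, −40)   [check: 1·121 − 40·3 = 1]
  3 = 3·1 + 0   → remainder 0, stop. gcd = 1 (last nonzero row C).
The gcd is 1, so 3 is invertible mod 121. The last nonzero row gives 1·121 − 40·3 = 1, so t = −40. So 3^(−1) ≡ −40 ≡ 81 (mod 121). Verify: 3 · 81 = 243 ≡ 1 (mod 121). ✓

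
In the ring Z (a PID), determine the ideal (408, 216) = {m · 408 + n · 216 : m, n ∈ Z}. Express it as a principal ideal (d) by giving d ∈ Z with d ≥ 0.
In the PID Z, (a, b) is generated by gcd(a, b). Compute gcd(408, 216) with the extended Euclidean algorithm, tracking rows (r, s, t) with s·408 + t·216 = r:
  row A: (408, 1, 0)   [1·408 + 0·216 = 408]
  row B: (216, 0, 1)   [0·408 + 1·216 = 216]
  408 = 1·216 + 192   → row C = row A − 1·row B = (192, 1, −1)   [check: 1·408 − 1·216 = 192]
  216 = 1·192 + 24   → row D = row B − 1·row C = (24, −1, 2)   [check: −1·408 + 2·216 = 24]
  192 = 8·24 + 0   → remainder 0, stop. gcd = 24 (last nonzero row D).
So gcd(408, 216) = 24, with Bézout identity −1·408 + 2·216 = 24. Containment (⊇): the Bézout identity exhibits 24 as an element of (408, 216), giving (24) ⊆ (408, 216). Containment (⊆): since 24 | 408 and 24 | 216 (408 = 24·17, 216 = 24·9), every Z-linear combination of 408 and 216 is divisible by 24, so (408, 216) ⊆ (24). Therefore (408, 216) = (24), d = 24.

Final answer: (408, 216) = (24); d = 24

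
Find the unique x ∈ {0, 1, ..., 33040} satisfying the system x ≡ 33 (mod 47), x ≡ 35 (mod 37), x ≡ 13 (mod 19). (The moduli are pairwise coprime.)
The moduli 47, 37, 19 are pairwise coprime, so by the CRT there is a unique solution mod 47·37·19 = 33041.
Solve by successive substitution. Start with x ≡ 33 (mod 47).
  Combine with x ≡ 35 (mod 37): write x = 33 + 47·t and require 33 + 47·t ≡ 35 (mod 37), i.e. 47·t ≡ 35 − 33 ≡ 2 (mod 37). Since 47^(−1) ≡ 26 (mod 37) (47 ≡ 10 (mod 37)), t ≡ 26·2 ≡ 15 (mod 37). So x ≡ 33 + 47·15 = 738 (mod 1739).
  Combine with x ≡ 13 (mod 19): write x = 738 + 1739·t and require 738 + 1739·t ≡ 13 (mod 19), i.e. 1739·t ≡ 13 − 738 ≡ 16 (mod 19). Since 1739^(−1) ≡ 2 (mod 19) (1739 ≡ 10 (mod 19)), t ≡ 2·16 ≡ 13 (mod 19). So x ≡ 738 + 1739·13 = 23345 (mod 33041).
Unique solution in [0, 33041): x = 23345.

Final answer: x ≡ 23345 (mod 33041); the representative in [0, 33041) is 23345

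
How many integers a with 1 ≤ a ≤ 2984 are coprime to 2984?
The number of a ∈ {1, ..., 2984} with gcd(a, 2984) = 1 is by definition Euler's totient φ(2984). φ is multiplicative, with φ(p^e) = p^e − p^(e−1). Factorise 2984 = 2^3 · 373. Then
  φ(2984) = (2^3 − 2^2) · (373 − 1) = 4 · 372 = 1488.
So there are 1488 such integers.

Final answer: 1488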